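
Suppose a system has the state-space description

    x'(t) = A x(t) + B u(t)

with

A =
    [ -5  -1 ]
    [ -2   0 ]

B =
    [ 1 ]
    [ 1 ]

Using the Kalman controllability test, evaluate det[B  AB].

AB = [[-6], [-2]]
Controllability matrix C = [B  AB] = [[1, -6], [1, -2]]
det(C) = 1·(-2) - (-6)·1 = -2 - (-6) = 4
Since det(C) ≠ 0, rank(C) = 2 and the system is completely controllable.

4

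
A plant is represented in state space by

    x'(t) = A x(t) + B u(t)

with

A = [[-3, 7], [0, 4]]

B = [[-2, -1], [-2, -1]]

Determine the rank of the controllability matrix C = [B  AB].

AB = [[-8, -4], [-8, -4]]
Controllability matrix C = [B  AB] = [[-2, -1, -8, -4], [-2, -1, -8, -4]]
Every column of C is a scalar multiple of column 1 = [-2, -2] (multipliers 1, 1/2, 4, 2), so the columns span a one-dimensional space.
C ≠ 0, hence rank(C) = 1.
rank(C) = 1 < n = 2, so the pair (A, B) is not completely controllable.

1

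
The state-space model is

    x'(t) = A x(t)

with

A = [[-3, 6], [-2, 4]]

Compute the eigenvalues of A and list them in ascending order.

det(sI - A) = s^2 - (tr A)s + det A, with tr A = (-3) + 4 = 1 and det A = (-3)·4 - 6·(-2) = -12 - (-12) = 0.
So p(s) = det(sI - A) = s^2 - s.
Factor s^2 - s: two numbers with sum 1 and product 0 are 1 and 0, so s^2 - s = s(s - 1).
Hence p(s) = s (s - 1), with roots 0, 1.
At least one eigenvalue has non-negative real part, so the system is not asymptotically stable.

0, 1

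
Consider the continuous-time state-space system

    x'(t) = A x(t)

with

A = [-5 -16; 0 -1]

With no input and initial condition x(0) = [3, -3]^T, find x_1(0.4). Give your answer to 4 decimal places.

6.8258

det(sI - A) = s^2 - (tr A)s + det A, with tr A = (-5) + (-1) = -6 and det A = (-5)·(-1) - (-16)·0 = 5 - 0 = 5.
So p(s) = det(sI - A) = s^2 + 6s + 5.
Factor s^2 + 6s + 5: two numbers with sum -6 and product 5 are -1 and -5, so s^2 + 6s + 5 = (s + 1)(s + 5).
Hence p(s) = (s + 1) (s + 5), with roots -5, -1.
The eigenvalues -5, -1 are distinct and real, so A is diagonalisable and x(t) = e^{At} x(0) = V diag(e^{λ_i t}) V^{-1} x(0), where the columns of V are the eigenvectors.
λ = -5: A - (-5)I = [[0, -16], [0, 4]]. Row 1 gives 0·v1 + (-16)·v2 = 0, so take v_1 = [1, 0]^T.
λ = -1: A - (-1)I = [[-4, -16], [0, 0]]. Row 1 gives (-4)·v1 + (-16)·v2 = 0, so take v_2 = [-4, 1]^T.
V = [v_1 v_2] = [[1, -4], [0, 1]] has det V = 1, so V^{-1} = adj(V)/det V = [[1, 4], [0, 1]].
Modal coordinates z(0) = V^{-1} x(0): 1·3 + 4·(-3) = -9; 0·3 + 1·(-3) = -3; so z(0) = [-9, -3]^T.
x_1(t) = Σ_i (v_i)_1 · z_i(0) · e^{λ_i t} (row 1 of V times the modal terms).
x_1(0.4) = 1·(-9)·e^{-5·0.4} + (-4)·(-3)·e^{-1·0.4} = (-9)·0.135335 + 12·0.670320 = 6.8258.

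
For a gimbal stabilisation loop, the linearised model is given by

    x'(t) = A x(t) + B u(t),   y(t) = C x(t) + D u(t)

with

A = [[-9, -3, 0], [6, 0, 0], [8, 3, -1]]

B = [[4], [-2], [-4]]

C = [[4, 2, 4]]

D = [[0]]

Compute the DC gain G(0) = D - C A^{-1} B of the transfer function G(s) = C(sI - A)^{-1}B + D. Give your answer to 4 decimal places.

G(0) = C(-A)^{-1}B + D = -C A^{-1} B + D.
det A = -18, so A^{-1} = (1/-18)·adj(A) = [[0, 1/6, 0], [-1/3, -1/2, 0], [-1, -1/6, -1]]
A^{-1} B = [-1/3, -1/3, 1/3]^T
C A^{-1} B = -2/3
G(0) = D - C A^{-1} B = 0 - (-2/3) = 2/3 ≈ 0.6667

0.6667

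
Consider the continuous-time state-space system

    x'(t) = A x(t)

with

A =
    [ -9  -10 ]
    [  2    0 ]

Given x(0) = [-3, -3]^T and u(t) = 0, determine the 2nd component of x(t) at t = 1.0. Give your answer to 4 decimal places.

-0.2633

det(sI - A) = s^2 - (tr A)s + det A, with tr A = (-9) + 0 = -9 and det A = (-9)·0 - (-10)·2 = 0 - (-20) = 20.
So p(s) = det(sI - A) = s^2 + 9s + 20.
Factor s^2 + 9s + 20: two numbers with sum -9 and product 20 are -4 and -5, so s^2 + 9s + 20 = (s + 4)(s + 5).
Hence p(s) = (s + 4) (s + 5), with roots -5, -4.
The eigenvalues -5, -4 are distinct and real, so A is diagonalisable and x(t) = e^{At} x(0) = V diag(e^{λ_i t}) V^{-1} x(0), where the columns of V are the eigenvectors.
λ = -5: A - (-5)I = [[-4, -10], [2, 5]]. Row 1 gives (-4)·v1 + (-10)·v2 = 0, so take v_1 = [-5, 2]^T.
λ = -4: A - (-4)I = [[-5, -10], [2, 4]]. Row 1 gives (-5)·v1 + (-10)·v2 = 0, so take v_2 = [2, -1]^T.
V = [v_1 v_2] = [[-5, 2], [2, -1]] has det V = 1, so V^{-1} = adj(V)/det V = [[-1, -2], [-2, -5]].
Modal coordinates z(0) = V^{-1} x(0): (-1)·(-3) + (-2)·(-3) = 9; (-2)·(-3) + (-5)·(-3) = 21; so z(0) = [9, 21]^T.
x_2(t) = Σ_i (v_i)_2 · z_i(0) · e^{λ_i t} (row 2 of V times the modal terms).
x_2(1.0) = 2·9·e^{-5·1.0} + (-1)·21·e^{-4·1.0} = 18·0.00673795 + (-21)·0.01831564 = -0.2633.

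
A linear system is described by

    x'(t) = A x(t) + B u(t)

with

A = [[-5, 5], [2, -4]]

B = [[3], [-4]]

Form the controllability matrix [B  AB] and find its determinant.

-74

AB = [[-35], [22]]
Controllability matrix C = [B  AB] = [[3, -35], [-4, 22]]
det(C) = 3·22 - (-35)·(-4) = 66 - 140 = -74
Since det(C) ≠ 0, rank(C) = 2 and the system is completely controllable.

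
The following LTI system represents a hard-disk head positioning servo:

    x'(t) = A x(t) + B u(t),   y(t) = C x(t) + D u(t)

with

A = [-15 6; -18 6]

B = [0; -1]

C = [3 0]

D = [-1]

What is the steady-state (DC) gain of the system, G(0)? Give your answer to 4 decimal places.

-2.0000

G(0) = C(-A)^{-1}B + D = -C A^{-1} B + D.
det A = 18, so A^{-1} = (1/18)·adj(A) = [[1/3, -1/3], [1, -5/6]]
A^{-1} B = [1/3, 5/6]^T
C A^{-1} B = 1
G(0) = D - C A^{-1} B = -1 - (1) = -2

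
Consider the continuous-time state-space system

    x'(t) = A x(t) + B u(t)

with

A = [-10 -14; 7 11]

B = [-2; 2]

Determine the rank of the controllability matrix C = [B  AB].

AB = [[-8], [8]]
Controllability matrix C = [B  AB] = [[-2, -8], [2, 8]]
Every column of C is a scalar multiple of column 1 = [-2, 2] (multipliers 1, 4), so the columns span a one-dimensional space.
C ≠ 0, hence rank(C) = 1.
rank(C) = 1 < n = 2, so the pair (A, B) is not completely controllable.

1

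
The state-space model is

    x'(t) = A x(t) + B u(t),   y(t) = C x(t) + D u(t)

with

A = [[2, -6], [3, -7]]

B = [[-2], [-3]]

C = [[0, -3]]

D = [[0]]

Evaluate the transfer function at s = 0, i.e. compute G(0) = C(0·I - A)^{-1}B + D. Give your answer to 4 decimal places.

0.0000

G(0) = C(-A)^{-1}B + D = -C A^{-1} B + D.
det A = 4, so A^{-1} = (1/4)·adj(A) = [[-7/4, 3/2], [-3/4, 1/2]]
A^{-1} B = [-1, 0]^T
C A^{-1} B = 0
G(0) = D - C A^{-1} B = 0 - (0) = 0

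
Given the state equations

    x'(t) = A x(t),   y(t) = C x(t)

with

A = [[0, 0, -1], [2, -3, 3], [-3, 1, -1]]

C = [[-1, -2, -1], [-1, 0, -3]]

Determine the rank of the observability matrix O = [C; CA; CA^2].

3

CA = [[-1, 5, -4], [9, -3, 4]]
CA^2 = [[22, -19, 20], [-18, 13, -22]]
Observability matrix O = [C; CA; CA^2] = [[-1, -2, -1], [-1, 0, -3], [-1, 5, -4], [9, -3, 4], [22, -19, 20], [-18, 13, -22]]
Take the 3×3 submatrix of O formed by rows 1, 2, 3: [[-1, -2, -1], [-1, 0, -3], [-1, 5, -4]]. Its determinant is (-1)·(0·(-4) - (-3)·5) - (-2)·((-1)·(-4) - (-3)·(-1)) + (-1)·((-1)·5 - 0·(-1)) = (-1)·15 - (-2)·1 + (-1)·(-5) = -8 ≠ 0.
So rank(O) ≥ 3; since O has 3 columns, rank(O) = 3.
rank(O) = 3 = n, so the pair (A, C) is completely observable.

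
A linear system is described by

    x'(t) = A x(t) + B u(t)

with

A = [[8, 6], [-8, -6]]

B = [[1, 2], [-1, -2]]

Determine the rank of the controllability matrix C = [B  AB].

1

AB = [[2, 4], [-2, -4]]
Controllability matrix C = [B  AB] = [[1, 2, 2, 4], [-1, -2, -2, -4]]
Every column of C is a scalar multiple of column 1 = [1, -1] (multipliers 1, 2, 2, 4), so the columns span a one-dimensional space.
C ≠ 0, hence rank(C) = 1.
rank(C) = 1 < n = 2, so the pair (A, B) is not completely controllable.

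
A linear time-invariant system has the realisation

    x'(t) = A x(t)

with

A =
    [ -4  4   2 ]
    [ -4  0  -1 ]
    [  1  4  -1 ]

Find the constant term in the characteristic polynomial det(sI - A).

Expand det(sI - A) for the 3×3 matrix.
p(s) = s^3 + 5s^2 + 22s + 68.
(Check: constant term = det(-A) = (-1)^3 det A = 68; coefficient of s^2 = -tr A = 5.)
The constant term is 68.

68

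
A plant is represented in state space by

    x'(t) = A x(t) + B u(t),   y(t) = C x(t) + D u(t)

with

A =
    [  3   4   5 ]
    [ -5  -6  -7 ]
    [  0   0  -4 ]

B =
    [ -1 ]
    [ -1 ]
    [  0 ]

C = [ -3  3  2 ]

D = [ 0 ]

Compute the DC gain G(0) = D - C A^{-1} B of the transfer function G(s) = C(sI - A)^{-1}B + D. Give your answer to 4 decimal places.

27.0000

G(0) = C(-A)^{-1}B + D = -C A^{-1} B + D.
det A = -8, so A^{-1} = (1/-8)·adj(A) = [[-3, -2, -1/4], [5/2, 3/2, 1/2], [0, 0, -1/4]]
A^{-1} B = [5, -4, 0]^T
C A^{-1} B = -27
G(0) = D - C A^{-1} B = 0 - (-27) = 27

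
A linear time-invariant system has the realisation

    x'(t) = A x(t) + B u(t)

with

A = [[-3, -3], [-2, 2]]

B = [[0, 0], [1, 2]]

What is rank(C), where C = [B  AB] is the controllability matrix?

AB = [[-3, -6], [2, 4]]
Controllability matrix C = [B  AB] = [[0, 0, -3, -6], [1, 2, 2, 4]]
Take the 2×2 submatrix of C formed by columns 1, 3: [[0, -3], [1, 2]]. Its determinant is 0·2 - (-3)·1 = 0 - (-3) = 3 ≠ 0.
So rank(C) ≥ 2; since C has 2 rows, rank(C) = 2.
rank(C) = 2 = n, so the pair (A, B) is completely controllable.

2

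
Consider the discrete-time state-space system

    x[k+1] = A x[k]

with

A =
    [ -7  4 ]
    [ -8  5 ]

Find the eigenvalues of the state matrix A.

-3, 1

det(zI - A) = z^2 - (tr A)z + det A, with tr A = (-7) + 5 = -2 and det A = (-7)·5 - 4·(-8) = -35 - (-32) = -3.
So p(z) = det(zI - A) = z^2 + 2z - 3.
Factor z^2 + 2z - 3: two numbers with sum -2 and product -3 are 1 and -3, so z^2 + 2z - 3 = (z - 1)(z + 3).
Hence p(z) = (z - 1) (z + 3), with roots -3, 1.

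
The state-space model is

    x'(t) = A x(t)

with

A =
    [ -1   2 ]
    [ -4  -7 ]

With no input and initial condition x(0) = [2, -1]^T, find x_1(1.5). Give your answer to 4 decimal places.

0.0328

det(sI - A) = s^2 - (tr A)s + det A, with tr A = (-1) + (-7) = -8 and det A = (-1)·(-7) - 2·(-4) = 7 - (-8) = 15.
So p(s) = det(sI - A) = s^2 + 8s + 15.
Factor s^2 + 8s + 15: two numbers with sum -8 and product 15 are -3 and -5, so s^2 + 8s + 15 = (s + 3)(s + 5).
Hence p(s) = (s + 3) (s + 5), with roots -5, -3.
The eigenvalues -5, -3 are distinct and real, so A is diagonalisable and x(t) = e^{At} x(0) = V diag(e^{λ_i t}) V^{-1} x(0), where the columns of V are the eigenvectors.
λ = -5: A - (-5)I = [[4, 2], [-4, -2]]. Row 1 gives 4·v1 + 2·v2 = 0, so take v_1 = [-1, 2]^T.
λ = -3: A - (-3)I = [[2, 2], [-4, -4]]. Row 1 gives 2·v1 + 2·v2 = 0, so take v_2 = [1, -1]^T.
V = [v_1 v_2] = [[-1, 1], [2, -1]] has det V = -1, so V^{-1} = adj(V)/det V = [[1, 1], [2, 1]].
Modal coordinates z(0) = V^{-1} x(0): 1·2 + 1·(-1) = 1; 2·2 + 1·(-1) = 3; so z(0) = [1, 3]^T.
x_1(t) = Σ_i (v_i)_1 · z_i(0) · e^{λ_i t} (row 1 of V times the modal terms).
x_1(1.5) = (-1)·1·e^{-5·1.5} + 1·3·e^{-3·1.5} = (-1)·0.000553 + 3·0.011109 = 0.0328.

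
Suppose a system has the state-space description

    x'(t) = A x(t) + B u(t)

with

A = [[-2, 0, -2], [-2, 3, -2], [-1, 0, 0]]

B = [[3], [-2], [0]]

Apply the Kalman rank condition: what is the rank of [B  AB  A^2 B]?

3

AB = [[-6], [-12], [-3]]
A^2B = [[18], [-18], [6]]
Controllability matrix C = [B  AB  A^2B] = [[3, -6, 18], [-2, -12, -18], [0, -3, 6]]
det(C) = 3·((-12)·6 - (-18)·(-3)) - (-6)·((-2)·6 - (-18)·0) + 18·((-2)·(-3) - (-12)·0) = 3·(-126) - (-6)·(-12) + 18·6 = -342 ≠ 0, so rank(C) = 3.
rank(C) = 3 = n, so the pair (A, B) is completely controllable.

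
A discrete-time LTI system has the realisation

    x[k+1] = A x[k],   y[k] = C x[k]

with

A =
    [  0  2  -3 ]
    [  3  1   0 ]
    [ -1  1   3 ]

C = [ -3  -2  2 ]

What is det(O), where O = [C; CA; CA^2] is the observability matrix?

CA = [[-8, -6, 15]]
CA^2 = [[-33, -7, 69]]
Observability matrix O = [C; CA; CA^2] = [[-3, -2, 2], [-8, -6, 15], [-33, -7, 69]]
Expanding along the first row, det(O) = (-3)·((-6)·69 - 15·(-7)) - (-2)·((-8)·69 - 15·(-33)) + 2·((-8)·(-7) - (-6)·(-33)) = (-3)·(-309) - (-2)·(-57) + 2·(-142) = 529
Since det(O) ≠ 0, rank(O) = 3 and the system is completely observable.

529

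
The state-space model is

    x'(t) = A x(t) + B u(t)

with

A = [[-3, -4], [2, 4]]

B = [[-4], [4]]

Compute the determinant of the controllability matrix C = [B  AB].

AB = [[-4], [8]]
Controllability matrix C = [B  AB] = [[-4, -4], [4, 8]]
det(C) = (-4)·8 - (-4)·4 = -32 - (-16) = -16
Since det(C) ≠ 0, rank(C) = 2 and the system is completely controllable.

-16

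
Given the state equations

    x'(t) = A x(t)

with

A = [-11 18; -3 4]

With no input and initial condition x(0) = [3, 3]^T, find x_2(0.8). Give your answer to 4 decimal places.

det(sI - A) = s^2 - (tr A)s + det A, with tr A = (-11) + 4 = -7 and det A = (-11)·4 - 18·(-3) = -44 - (-54) = 10.
So p(s) = det(sI - A) = s^2 + 7s + 10.
Factor s^2 + 7s + 10: two numbers with sum -7 and product 10 are -2 and -5, so s^2 + 7s + 10 = (s + 2)(s + 5).
Hence p(s) = (s + 2) (s + 5), with roots -5, -2.
The eigenvalues -5, -2 are distinct and real, so A is diagonalisable and x(t) = e^{At} x(0) = V diag(e^{λ_i t}) V^{-1} x(0), where the columns of V are the eigenvectors.
λ = -5: A - (-5)I = [[-6, 18], [-3, 9]]. Row 1 gives (-6)·v1 + 18·v2 = 0, so take v_1 = [3, 1]^T.
λ = -2: A - (-2)I = [[-9, 18], [-3, 6]]. Row 1 gives (-9)·v1 + 18·v2 = 0, so take v_2 = [2, 1]^T.
V = [v_1 v_2] = [[3, 2], [1, 1]] has det V = 1, so V^{-1} = adj(V)/det V = [[1, -2], [-1, 3]].
Modal coordinates z(0) = V^{-1} x(0): 1·3 + (-2)·3 = -3; (-1)·3 + 3·3 = 6; so z(0) = [-3, 6]^T.
x_2(t) = Σ_i (v_i)_2 · z_i(0) · e^{λ_i t} (row 2 of V times the modal terms).
x_2(0.8) = 1·(-3)·e^{-5·0.8} + 1·6·e^{-2·0.8} = (-3)·0.018316 + 6·0.201897 = 1.1564.

1.1564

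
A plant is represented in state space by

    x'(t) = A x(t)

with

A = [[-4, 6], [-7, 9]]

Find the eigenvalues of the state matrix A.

det(sI - A) = s^2 - (tr A)s + det A, with tr A = (-4) + 9 = 5 and det A = (-4)·9 - 6·(-7) = -36 - (-42) = 6.
So p(s) = det(sI - A) = s^2 - 5s + 6.
Factor s^2 - 5s + 6: two numbers with sum 5 and product 6 are 3 and 2, so s^2 - 5s + 6 = (s - 3)(s - 2).
Hence p(s) = (s - 3) (s - 2), with roots 2, 3.
At least one eigenvalue has non-negative real part, so the system is not asymptotically stable.

2, 3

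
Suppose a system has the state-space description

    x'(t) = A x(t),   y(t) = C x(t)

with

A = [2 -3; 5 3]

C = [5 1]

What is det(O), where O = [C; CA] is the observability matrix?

-75

CA = [[15, -12]]
Observability matrix O = [C; CA] = [[5, 1], [15, -12]]
det(O) = 5·(-12) - 1·15 = -60 - 15 = -75
Since det(O) ≠ 0, rank(O) = 2 and the system is completely observable.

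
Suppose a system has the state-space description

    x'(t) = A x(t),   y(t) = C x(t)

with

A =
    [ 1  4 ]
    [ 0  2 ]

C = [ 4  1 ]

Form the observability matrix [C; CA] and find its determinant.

CA = [[4, 18]]
Observability matrix O = [C; CA] = [[4, 1], [4, 18]]
det(O) = 4·18 - 1·4 = 72 - 4 = 68
Since det(O) ≠ 0, rank(O) = 2 and the system is completely observable.

68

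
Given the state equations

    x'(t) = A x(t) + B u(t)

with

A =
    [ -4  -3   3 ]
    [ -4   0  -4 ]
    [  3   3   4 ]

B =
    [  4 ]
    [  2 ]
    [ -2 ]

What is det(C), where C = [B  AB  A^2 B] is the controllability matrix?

184

AB = [[-28], [-8], [10]]
A^2B = [[166], [72], [-68]]
Controllability matrix C = [B  AB  A^2B] = [[4, -28, 166], [2, -8, 72], [-2, 10, -68]]
Expanding along the first row, det(C) = 4·((-8)·(-68) - 72·10) - (-28)·(2·(-68) - 72·(-2)) + 166·(2·10 - (-8)·(-2)) = 4·(-176) - (-28)·8 + 166·4 = 184
Since det(C) ≠ 0, rank(C) = 3 and the system is completely controllable.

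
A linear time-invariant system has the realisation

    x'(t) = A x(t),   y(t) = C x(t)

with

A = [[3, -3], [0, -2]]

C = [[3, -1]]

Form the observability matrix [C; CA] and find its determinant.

CA = [[9, -7]]
Observability matrix O = [C; CA] = [[3, -1], [9, -7]]
det(O) = 3·(-7) - (-1)·9 = -21 - (-9) = -12
Since det(O) ≠ 0, rank(O) = 2 and the system is completely observable.

-12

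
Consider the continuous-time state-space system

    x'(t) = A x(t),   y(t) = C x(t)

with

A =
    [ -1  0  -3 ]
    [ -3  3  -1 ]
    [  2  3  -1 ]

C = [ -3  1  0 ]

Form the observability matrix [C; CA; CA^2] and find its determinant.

CA = [[0, 3, 8]]
CA^2 = [[7, 33, -11]]
Observability matrix O = [C; CA; CA^2] = [[-3, 1, 0], [0, 3, 8], [7, 33, -11]]
Expanding along the first row, det(O) = (-3)·(3·(-11) - 8·33) - 1·(0·(-11) - 8·7) + 0·(0·33 - 3·7) = (-3)·(-297) - 1·(-56) + 0·(-21) = 947
Since det(O) ≠ 0, rank(O) = 3 and the system is completely observable.

947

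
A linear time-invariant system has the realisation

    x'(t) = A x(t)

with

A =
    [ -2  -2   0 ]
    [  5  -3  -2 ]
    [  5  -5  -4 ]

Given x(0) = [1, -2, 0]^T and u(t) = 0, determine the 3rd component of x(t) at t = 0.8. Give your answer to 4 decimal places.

det(sI - A) = s^3 - (tr A)s^2 + (M11 + M22 + M33)s - det A, where Mii is the 2×2 principal minor of A obtained by deleting row i and column i.
tr A = (-2) + (-3) + (-4) = -9; M11 = (-3)·(-4) - (-2)·(-5) = 12 - 10 = 2; M22 = (-2)·(-4) - 0·5 = 8 - 0 = 8; M33 = (-2)·(-3) - (-2)·5 = 6 - (-10) = 16; sum of minors = 26.
det A = (-2)·((-3)·(-4) - (-2)·(-5)) - (-2)·(5·(-4) - (-2)·5) + 0·(5·(-5) - (-3)·5) = (-2)·2 - (-2)·(-10) + 0·(-10) = -24.
So p(s) = det(sI - A) = s^3 + 9s^2 + 26s + 24.
Rational-root test: any integer root divides 24. Testing small divisors, s = -2 works: p(-2) = -8 + 36 + (-52) + 24 = 0, so (s + 2) is a factor.
Dividing, p(s) = (s + 2)(s^2 + 7s + 12).
Factor s^2 + 7s + 12: two numbers with sum -7 and product 12 are -3 and -4, so s^2 + 7s + 12 = (s + 3)(s + 4).
Hence p(s) = (s + 2) (s + 3) (s + 4), with roots -4, -3, -2.
The eigenvalues -4, -3, -2 are distinct and real, so A is diagonalisable and x(t) = e^{At} x(0) = V diag(e^{λ_i t}) V^{-1} x(0), where the columns of V are the eigenvectors.
λ = -4: A - (-4)I = [[2, -2, 0], [5, 1, -2], [5, -5, 0]]. v must be orthogonal to every row; (row 1) × (row 2) = [4, 4, 12], so take v_1 = [-1, -1, -3]^T.
λ = -3: A - (-3)I = [[1, -2, 0], [5, 0, -2], [5, -5, -1]]. v must be orthogonal to every row; (row 1) × (row 2) = [4, 2, 10], so take v_2 = [2, 1, 5]^T.
λ = -2: A - (-2)I = [[0, -2, 0], [5, -1, -2], [5, -5, -2]]. v must be orthogonal to every row; (row 1) × (row 2) = [4, 0, 10], so take v_3 = [2, 0, 5]^T.
V = [v_1 v_2 v_3] = [[-1, 2, 2], [-1, 1, 0], [-3, 5, 5]] has det V = 1, so V^{-1} = adj(V)/det V = [[5, 0, -2], [5, 1, -2], [-2, -1, 1]].
Modal coordinates z(0) = V^{-1} x(0): 5·1 + 0·(-2) + (-2)·0 = 5; 5·1 + 1·(-2) + (-2)·0 = 3; (-2)·1 + (-1)·(-2) + 1·0 = 0; so z(0) = [5, 3, 0]^T.
x_3(t) = Σ_i (v_i)_3 · z_i(0) · e^{λ_i t} (row 3 of V times the modal terms).
x_3(0.8) = (-3)·5·e^{-4·0.8} + 5·3·e^{-3·0.8} + 5·0·e^{-2·0.8} = (-15)·0.040762 + 15·0.090718 + 0·0.201897 = 0.7493.

0.7493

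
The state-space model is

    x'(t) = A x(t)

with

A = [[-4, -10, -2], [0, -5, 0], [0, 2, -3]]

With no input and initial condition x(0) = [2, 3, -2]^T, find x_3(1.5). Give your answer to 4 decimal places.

det(sI - A) = s^3 - (tr A)s^2 + (M11 + M22 + M33)s - det A, where Mii is the 2×2 principal minor of A obtained by deleting row i and column i.
tr A = (-4) + (-5) + (-3) = -12; M11 = (-5)·(-3) - 0·2 = 15 - 0 = 15; M22 = (-4)·(-3) - (-2)·0 = 12 - 0 = 12; M33 = (-4)·(-5) - (-10)·0 = 20 - 0 = 20; sum of minors = 47.
det A = (-4)·((-5)·(-3) - 0·2) - (-10)·(0·(-3) - 0·0) + (-2)·(0·2 - (-5)·0) = (-4)·15 - (-10)·0 + (-2)·0 = -60.
So p(s) = det(sI - A) = s^3 + 12s^2 + 47s + 60.
Rational-root test: any integer root divides 60. Testing small divisors, s = -3 works: p(-3) = -27 + 108 + (-141) + 60 = 0, so (s + 3) is a factor.
Dividing, p(s) = (s + 3)(s^2 + 9s + 20).
Factor s^2 + 9s + 20: two numbers with sum -9 and product 20 are -4 and -5, so s^2 + 9s + 20 = (s + 4)(s + 5).
Hence p(s) = (s + 3) (s + 4) (s + 5), with roots -5, -4, -3.
The eigenvalues -5, -4, -3 are distinct and real, so A is diagonalisable and x(t) = e^{At} x(0) = V diag(e^{λ_i t}) V^{-1} x(0), where the columns of V are the eigenvectors.
λ = -5: A - (-5)I = [[1, -10, -2], [0, 0, 0], [0, 2, 2]]. v must be orthogonal to every row; (row 1) × (row 3) = [-16, -2, 2], so take v_1 = [8, 1, -1]^T.
λ = -4: A - (-4)I = [[0, -10, -2], [0, -1, 0], [0, 2, 1]]. v must be orthogonal to every row; (row 1) × (row 2) = [-2, 0, 0], so take v_2 = [1, 0, 0]^T.
λ = -3: A - (-3)I = [[-1, -10, -2], [0, -2, 0], [0, 2, 0]]. v must be orthogonal to every row; (row 1) × (row 2) = [-4, 0, 2], so take v_3 = [-2, 0, 1]^T.
V = [v_1 v_2 v_3] = [[8, 1, -2], [1, 0, 0], [-1, 0, 1]] has det V = -1, so V^{-1} = adj(V)/det V = [[0, 1, 0], [1, -6, 2], [0, 1, 1]].
Modal coordinates z(0) = V^{-1} x(0): 0·2 + 1·3 + 0·(-2) = 3; 1·2 + (-6)·3 + 2·(-2) = -20; 0·2 + 1·3 + 1·(-2) = 1; so z(0) = [3, -20, 1]^T.
x_3(t) = Σ_i (v_i)_3 · z_i(0) · e^{λ_i t} (row 3 of V times the modal terms).
x_3(1.5) = (-1)·3·e^{-5·1.5} + 0·(-20)·e^{-4·1.5} + 1·1·e^{-3·1.5} = (-3)·0.00055308 + 0·0.00247875 + 1·0.01110900 = 0.0094.

0.0094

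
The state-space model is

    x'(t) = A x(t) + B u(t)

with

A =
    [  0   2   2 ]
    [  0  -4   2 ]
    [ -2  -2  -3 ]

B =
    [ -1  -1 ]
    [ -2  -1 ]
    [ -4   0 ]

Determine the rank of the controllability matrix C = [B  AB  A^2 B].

AB = [[-12, -2], [0, 4], [18, 4]]
A^2B = [[36, 16], [36, -8], [-30, -16]]
Controllability matrix C = [B  AB  A^2B] = [[-1, -1, -12, -2, 36, 16], [-2, -1, 0, 4, 36, -8], [-4, 0, 18, 4, -30, -16]]
Take the 3×3 submatrix of C formed by columns 1, 2, 3: [[-1, -1, -12], [-2, -1, 0], [-4, 0, 18]]. Its determinant is (-1)·((-1)·18 - 0·0) - (-1)·((-2)·18 - 0·(-4)) + (-12)·((-2)·0 - (-1)·(-4)) = (-1)·(-18) - (-1)·(-36) + (-12)·(-4) = 30 ≠ 0.
So rank(C) ≥ 3; since C has 3 rows, rank(C) = 3.
rank(C) = 3 = n, so the pair (A, B) is completely controllable.

3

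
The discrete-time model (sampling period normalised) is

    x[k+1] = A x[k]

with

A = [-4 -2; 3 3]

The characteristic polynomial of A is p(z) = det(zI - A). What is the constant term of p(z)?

For a 2×2 matrix, det(zI - A) = z^2 - (tr A)z + det A.
tr A = -1, det A = -6.
So p(z) = z^2 + z - 6.
The constant term is -6.

-6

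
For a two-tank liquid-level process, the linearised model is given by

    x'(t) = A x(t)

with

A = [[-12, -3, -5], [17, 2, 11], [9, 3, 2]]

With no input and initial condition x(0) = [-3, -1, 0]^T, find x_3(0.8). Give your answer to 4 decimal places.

-4.8618

det(sI - A) = s^3 - (tr A)s^2 + (M11 + M22 + M33)s - det A, where Mii is the 2×2 principal minor of A obtained by deleting row i and column i.
tr A = (-12) + 2 + 2 = -8; M11 = 2·2 - 11·3 = 4 - 33 = -29; M22 = (-12)·2 - (-5)·9 = -24 - (-45) = 21; M33 = (-12)·2 - (-3)·17 = -24 - (-51) = 27; sum of minors = 19.
det A = (-12)·(2·2 - 11·3) - (-3)·(17·2 - 11·9) + (-5)·(17·3 - 2·9) = (-12)·(-29) - (-3)·(-65) + (-5)·33 = -12.
So p(s) = det(sI - A) = s^3 + 8s^2 + 19s + 12.
Rational-root test: any integer root divides 12. Testing small divisors, s = -1 works: p(-1) = -1 + 8 + (-19) + 12 = 0, so (s + 1) is a factor.
Dividing, p(s) = (s + 1)(s^2 + 7s + 12).
Factor s^2 + 7s + 12: two numbers with sum -7 and product 12 are -3 and -4, so s^2 + 7s + 12 = (s + 3)(s + 4).
Hence p(s) = (s + 1) (s + 3) (s + 4), with roots -4, -3, -1.
The eigenvalues -4, -3, -1 are distinct and real, so A is diagonalisable and x(t) = e^{At} x(0) = V diag(e^{λ_i t}) V^{-1} x(0), where the columns of V are the eigenvectors.
λ = -4: A - (-4)I = [[-8, -3, -5], [17, 6, 11], [9, 3, 6]]. v must be orthogonal to every row; (row 1) × (row 2) = [-3, 3, 3], so take v_1 = [1, -1, -1]^T.
λ = -3: A - (-3)I = [[-9, -3, -5], [17, 5, 11], [9, 3, 5]]. v must be orthogonal to every row; (row 1) × (row 2) = [-8, 14, 6], so take v_2 = [4, -7, -3]^T.
λ = -1: A - (-1)I = [[-11, -3, -5], [17, 3, 11], [9, 3, 3]]. v must be orthogonal to every row; (row 1) × (row 2) = [-18, 36, 18], so take v_3 = [-1, 2, 1]^T.
V = [v_1 v_2 v_3] = [[1, 4, -1], [-1, -7, 2], [-1, -3, 1]] has det V = -1, so V^{-1} = adj(V)/det V = [[1, 1, -1], [1, 0, 1], [4, 1, 3]].
Modal coordinates z(0) = V^{-1} x(0): 1·(-3) + 1·(-1) + (-1)·0 = -4; 1·(-3) + 0·(-1) + 1·0 = -3; 4·(-3) + 1·(-1) + 3·0 = -13; so z(0) = [-4, -3, -13]^T.
x_3(t) = Σ_i (v_i)_3 · z_i(0) · e^{λ_i t} (row 3 of V times the modal terms).
x_3(0.8) = (-1)·(-4)·e^{-4·0.8} + (-3)·(-3)·e^{-3·0.8} + 1·(-13)·e^{-1·0.8} = 4·0.040762 + 9·0.090718 + (-13)·0.449329 = -4.8618.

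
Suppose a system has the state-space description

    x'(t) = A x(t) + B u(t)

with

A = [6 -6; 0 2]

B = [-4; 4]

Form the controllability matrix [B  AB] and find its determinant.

AB = [[-48], [8]]
Controllability matrix C = [B  AB] = [[-4, -48], [4, 8]]
det(C) = (-4)·8 - (-48)·4 = -32 - (-192) = 160
Since det(C) ≠ 0, rank(C) = 2 and the system is completely controllable.

160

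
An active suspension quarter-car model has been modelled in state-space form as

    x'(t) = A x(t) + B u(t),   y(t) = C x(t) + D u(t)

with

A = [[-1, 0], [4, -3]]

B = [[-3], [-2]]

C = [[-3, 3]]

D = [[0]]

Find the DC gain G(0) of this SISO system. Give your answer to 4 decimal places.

G(0) = C(-A)^{-1}B + D = -C A^{-1} B + D.
det A = 3, so A^{-1} = (1/3)·adj(A) = [[-1, 0], [-4/3, -1/3]]
A^{-1} B = [3, 14/3]^T
C A^{-1} B = 5
G(0) = D - C A^{-1} B = 0 - (5) = -5

-5.0000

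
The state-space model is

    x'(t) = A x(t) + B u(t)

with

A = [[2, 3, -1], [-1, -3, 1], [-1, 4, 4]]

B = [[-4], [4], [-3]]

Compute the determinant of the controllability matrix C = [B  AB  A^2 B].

97

AB = [[7], [-11], [8]]
A^2B = [[-27], [34], [-19]]
Controllability matrix C = [B  AB  A^2B] = [[-4, 7, -27], [4, -11, 34], [-3, 8, -19]]
Expanding along the first row, det(C) = (-4)·((-11)·(-19) - 34·8) - 7·(4·(-19) - 34·(-3)) + (-27)·(4·8 - (-11)·(-3)) = (-4)·(-63) - 7·26 + (-27)·(-1) = 97
Since det(C) ≠ 0, rank(C) = 3 and the system is completely controllable.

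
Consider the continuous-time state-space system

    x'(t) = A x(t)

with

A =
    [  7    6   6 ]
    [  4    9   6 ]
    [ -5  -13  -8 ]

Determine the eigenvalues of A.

det(sI - A) = s^3 - (tr A)s^2 + (M11 + M22 + M33)s - det A, where Mii is the 2×2 principal minor of A obtained by deleting row i and column i.
tr A = 7 + 9 + (-8) = 8; M11 = 9·(-8) - 6·(-13) = -72 - (-78) = 6; M22 = 7·(-8) - 6·(-5) = -56 - (-30) = -26; M33 = 7·9 - 6·4 = 63 - 24 = 39; sum of minors = 19.
det A = 7·(9·(-8) - 6·(-13)) - 6·(4·(-8) - 6·(-5)) + 6·(4·(-13) - 9·(-5)) = 7·6 - 6·(-2) + 6·(-7) = 12.
So p(s) = det(sI - A) = s^3 - 8s^2 + 19s - 12.
Rational-root test: any integer root divides -12. Testing small divisors, s = 1 works: p(1) = 1 + (-8) + 19 + (-12) = 0, so (s - 1) is a factor.
Dividing, p(s) = (s - 1)(s^2 - 7s + 12).
Factor s^2 - 7s + 12: two numbers with sum 7 and product 12 are 4 and 3, so s^2 - 7s + 12 = (s - 4)(s - 3).
Hence p(s) = (s - 4) (s - 3) (s - 1), with roots 1, 3, 4.
At least one eigenvalue has non-negative real part, so the system is not asymptotically stable.

1, 3, 4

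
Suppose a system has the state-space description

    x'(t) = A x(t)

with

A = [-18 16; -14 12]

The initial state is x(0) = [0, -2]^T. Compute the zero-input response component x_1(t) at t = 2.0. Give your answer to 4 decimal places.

det(sI - A) = s^2 - (tr A)s + det A, with tr A = (-18) + 12 = -6 and det A = (-18)·12 - 16·(-14) = -216 - (-224) = 8.
So p(s) = det(sI - A) = s^2 + 6s + 8.
Factor s^2 + 6s + 8: two numbers with sum -6 and product 8 are -2 and -4, so s^2 + 6s + 8 = (s + 2)(s + 4).
Hence p(s) = (s + 2) (s + 4), with roots -4, -2.
The eigenvalues -4, -2 are distinct and real, so A is diagonalisable and x(t) = e^{At} x(0) = V diag(e^{λ_i t}) V^{-1} x(0), where the columns of V are the eigenvectors.
λ = -4: A - (-4)I = [[-14, 16], [-14, 16]]. Row 1 gives (-14)·v1 + 16·v2 = 0, so take v_1 = [8, 7]^T.
λ = -2: A - (-2)I = [[-16, 16], [-14, 14]]. Row 1 gives (-16)·v1 + 16·v2 = 0, so take v_2 = [1, 1]^T.
V = [v_1 v_2] = [[8, 1], [7, 1]] has det V = 1, so V^{-1} = adj(V)/det V = [[1, -1], [-7, 8]].
Modal coordinates z(0) = V^{-1} x(0): 1·0 + (-1)·(-2) = 2; (-7)·0 + 8·(-2) = -16; so z(0) = [2, -16]^T.
x_1(t) = Σ_i (v_i)_1 · z_i(0) · e^{λ_i t} (row 1 of V times the modal terms).
x_1(2.0) = 8·2·e^{-4·2.0} + 1·(-16)·e^{-2·2.0} = 16·0.000335 + (-16)·0.018316 = -0.2877.

-0.2877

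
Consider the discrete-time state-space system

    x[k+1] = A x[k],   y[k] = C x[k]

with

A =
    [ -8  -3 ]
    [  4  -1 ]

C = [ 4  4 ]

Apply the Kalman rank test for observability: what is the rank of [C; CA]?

CA = [[-16, -16]]
Observability matrix O = [C; CA] = [[4, 4], [-16, -16]]
Every row of O is a scalar multiple of row 1 = [4, 4] (multipliers 1, -4), so the rows span a one-dimensional space.
O ≠ 0, hence rank(O) = 1.
rank(O) = 1 < n = 2, so the pair (A, C) is not completely observable.

1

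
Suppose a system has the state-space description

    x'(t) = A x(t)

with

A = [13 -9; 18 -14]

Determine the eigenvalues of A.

-5, 4

det(sI - A) = s^2 - (tr A)s + det A, with tr A = 13 + (-14) = -1 and det A = 13·(-14) - (-9)·18 = -182 - (-162) = -20.
So p(s) = det(sI - A) = s^2 + s - 20.
Factor s^2 + s - 20: two numbers with sum -1 and product -20 are 4 and -5, so s^2 + s - 20 = (s - 4)(s + 5).
Hence p(s) = (s - 4) (s + 5), with roots -5, 4.
At least one eigenvalue has non-negative real part, so the system is not asymptotically stable.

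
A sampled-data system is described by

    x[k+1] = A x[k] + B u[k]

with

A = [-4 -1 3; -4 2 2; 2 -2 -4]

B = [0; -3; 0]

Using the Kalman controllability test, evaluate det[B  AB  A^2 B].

-270

AB = [[3], [-6], [6]]
A^2B = [[12], [-12], [-6]]
Controllability matrix C = [B  AB  A^2B] = [[0, 3, 12], [-3, -6, -12], [0, 6, -6]]
Expanding along the first row, det(C) = 0·((-6)·(-6) - (-12)·6) - 3·((-3)·(-6) - (-12)·0) + 12·((-3)·6 - (-6)·0) = 0·108 - 3·18 + 12·(-18) = -270
Since det(C) ≠ 0, rank(C) = 3 and the system is completely controllable.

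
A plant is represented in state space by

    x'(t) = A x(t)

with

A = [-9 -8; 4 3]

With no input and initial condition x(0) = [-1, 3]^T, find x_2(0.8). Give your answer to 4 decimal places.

det(sI - A) = s^2 - (tr A)s + det A, with tr A = (-9) + 3 = -6 and det A = (-9)·3 - (-8)·4 = -27 - (-32) = 5.
So p(s) = det(sI - A) = s^2 + 6s + 5.
Factor s^2 + 6s + 5: two numbers with sum -6 and product 5 are -1 and -5, so s^2 + 6s + 5 = (s + 1)(s + 5).
Hence p(s) = (s + 1) (s + 5), with roots -5, -1.
The eigenvalues -5, -1 are distinct and real, so A is diagonalisable and x(t) = e^{At} x(0) = V diag(e^{λ_i t}) V^{-1} x(0), where the columns of V are the eigenvectors.
λ = -5: A - (-5)I = [[-4, -8], [4, 8]]. Row 1 gives (-4)·v1 + (-8)·v2 = 0, so take v_1 = [2, -1]^T.
λ = -1: A - (-1)I = [[-8, -8], [4, 4]]. Row 1 gives (-8)·v1 + (-8)·v2 = 0, so take v_2 = [1, -1]^T.
V = [v_1 v_2] = [[2, 1], [-1, -1]] has det V = -1, so V^{-1} = adj(V)/det V = [[1, 1], [-1, -2]].
Modal coordinates z(0) = V^{-1} x(0): 1·(-1) + 1·3 = 2; (-1)·(-1) + (-2)·3 = -5; so z(0) = [2, -5]^T.
x_2(t) = Σ_i (v_i)_2 · z_i(0) · e^{λ_i t} (row 2 of V times the modal terms).
x_2(0.8) = (-1)·2·e^{-5·0.8} + (-1)·(-5)·e^{-1·0.8} = (-2)·0.018316 + 5·0.449329 = 2.2100.

2.2100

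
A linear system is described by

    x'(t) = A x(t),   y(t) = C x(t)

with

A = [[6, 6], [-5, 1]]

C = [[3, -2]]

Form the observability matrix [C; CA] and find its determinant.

CA = [[28, 16]]
Observability matrix O = [C; CA] = [[3, -2], [28, 16]]
det(O) = 3·16 - (-2)·28 = 48 - (-56) = 104
Since det(O) ≠ 0, rank(O) = 2 and the system is completely observable.

104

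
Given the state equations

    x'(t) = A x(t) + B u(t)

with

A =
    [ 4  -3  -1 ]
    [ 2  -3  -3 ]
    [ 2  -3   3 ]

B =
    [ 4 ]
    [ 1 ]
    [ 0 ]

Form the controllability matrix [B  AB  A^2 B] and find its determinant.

422

AB = [[13], [5], [5]]
A^2B = [[32], [-4], [26]]
Controllability matrix C = [B  AB  A^2B] = [[4, 13, 32], [1, 5, -4], [0, 5, 26]]
Expanding along the first row, det(C) = 4·(5·26 - (-4)·5) - 13·(1·26 - (-4)·0) + 32·(1·5 - 5·0) = 4·150 - 13·26 + 32·5 = 422
Since det(C) ≠ 0, rank(C) = 3 and the system is completely controllable.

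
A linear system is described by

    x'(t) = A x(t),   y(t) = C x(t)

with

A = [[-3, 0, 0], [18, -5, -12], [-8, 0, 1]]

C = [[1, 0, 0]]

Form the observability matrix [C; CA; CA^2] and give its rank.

1

CA = [[-3, 0, 0]]
CA^2 = [[9, 0, 0]]
Observability matrix O = [C; CA; CA^2] = [[1, 0, 0], [-3, 0, 0], [9, 0, 0]]
Every row of O is a scalar multiple of row 1 = [1, 0, 0] (multipliers 1, -3, 9), so the rows span a one-dimensional space.
O ≠ 0, hence rank(O) = 1.
rank(O) = 1 < n = 3, so the pair (A, C) is not completely observable.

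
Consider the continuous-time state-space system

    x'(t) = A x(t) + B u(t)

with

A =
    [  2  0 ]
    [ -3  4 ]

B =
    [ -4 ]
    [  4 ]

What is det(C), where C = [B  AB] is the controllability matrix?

AB = [[-8], [28]]
Controllability matrix C = [B  AB] = [[-4, -8], [4, 28]]
det(C) = (-4)·28 - (-8)·4 = -112 - (-32) = -80
Since det(C) ≠ 0, rank(C) = 2 and the system is completely controllable.

-80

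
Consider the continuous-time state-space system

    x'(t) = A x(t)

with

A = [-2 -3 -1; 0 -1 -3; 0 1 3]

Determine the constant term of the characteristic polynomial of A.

0

Expand det(sI - A) for the 3×3 matrix.
p(s) = s^3 - 4s.
(Check: constant term = det(-A) = (-1)^3 det A = 0; coefficient of s^2 = -tr A = 0.)
The constant term is 0.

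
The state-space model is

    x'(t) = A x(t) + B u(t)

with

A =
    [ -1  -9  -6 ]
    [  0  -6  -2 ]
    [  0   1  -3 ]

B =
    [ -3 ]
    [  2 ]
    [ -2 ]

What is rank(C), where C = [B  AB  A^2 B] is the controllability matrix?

AB = [[-3], [-8], [8]]
A^2B = [[27], [32], [-32]]
Controllability matrix C = [B  AB  A^2B] = [[-3, -3, 27], [2, -8, 32], [-2, 8, -32]]
The rows r1, r2, r3 of C are linearly dependent: r2 + r3 = 0 (check each entry), so rank(C) ≤ 2.
The 2×2 minor from rows 1, 2, columns 1, 2 is (-3)·(-8) - (-3)·2 = 24 - (-6) = 30 ≠ 0, so rank(C) = 2.
rank(C) = 2 < n = 3, so the pair (A, B) is not completely controllable.

2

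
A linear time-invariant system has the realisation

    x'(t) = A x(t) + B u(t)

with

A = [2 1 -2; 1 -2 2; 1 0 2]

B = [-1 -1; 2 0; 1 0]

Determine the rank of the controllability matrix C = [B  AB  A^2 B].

3

AB = [[-2, -2], [-3, -1], [1, -1]]
A^2B = [[-9, -3], [6, -2], [0, -4]]
Controllability matrix C = [B  AB  A^2B] = [[-1, -1, -2, -2, -9, -3], [2, 0, -3, -1, 6, -2], [1, 0, 1, -1, 0, -4]]
Take the 3×3 submatrix of C formed by columns 1, 2, 3: [[-1, -1, -2], [2, 0, -3], [1, 0, 1]]. Its determinant is (-1)·(0·1 - (-3)·0) - (-1)·(2·1 - (-3)·1) + (-2)·(2·0 - 0·1) = (-1)·0 - (-1)·5 + (-2)·0 = 5 ≠ 0.
So rank(C) ≥ 3; since C has 3 rows, rank(C) = 3.
rank(C) = 3 = n, so the pair (A, B) is completely controllable.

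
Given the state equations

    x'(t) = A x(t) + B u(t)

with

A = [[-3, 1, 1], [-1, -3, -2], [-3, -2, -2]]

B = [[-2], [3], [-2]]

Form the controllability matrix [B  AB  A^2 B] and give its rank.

AB = [[7], [-3], [4]]
A^2B = [[-20], [-6], [-23]]
Controllability matrix C = [B  AB  A^2B] = [[-2, 7, -20], [3, -3, -6], [-2, 4, -23]]
det(C) = (-2)·((-3)·(-23) - (-6)·4) - 7·(3·(-23) - (-6)·(-2)) + (-20)·(3·4 - (-3)·(-2)) = (-2)·93 - 7·(-81) + (-20)·6 = 261 ≠ 0, so rank(C) = 3.
rank(C) = 3 = n, so the pair (A, B) is completely controllable.

3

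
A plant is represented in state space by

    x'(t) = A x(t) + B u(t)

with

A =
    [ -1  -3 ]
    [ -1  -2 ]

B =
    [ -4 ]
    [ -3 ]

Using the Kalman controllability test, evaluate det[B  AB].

AB = [[13], [10]]
Controllability matrix C = [B  AB] = [[-4, 13], [-3, 10]]
det(C) = (-4)·10 - 13·(-3) = -40 - (-39) = -1
Since det(C) ≠ 0, rank(C) = 2 and the system is completely controllable.

-1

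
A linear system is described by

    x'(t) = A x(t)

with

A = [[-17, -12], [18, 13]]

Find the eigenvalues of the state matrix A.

-5, 1

det(sI - A) = s^2 - (tr A)s + det A, with tr A = (-17) + 13 = -4 and det A = (-17)·13 - (-12)·18 = -221 - (-216) = -5.
So p(s) = det(sI - A) = s^2 + 4s - 5.
Factor s^2 + 4s - 5: two numbers with sum -4 and product -5 are 1 and -5, so s^2 + 4s - 5 = (s - 1)(s + 5).
Hence p(s) = (s - 1) (s + 5), with roots -5, 1.
At least one eigenvalue has non-negative real part, so the system is not asymptotically stable.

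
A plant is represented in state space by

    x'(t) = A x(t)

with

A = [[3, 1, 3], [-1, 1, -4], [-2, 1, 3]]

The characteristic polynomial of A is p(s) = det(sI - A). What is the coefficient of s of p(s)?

Expand det(sI - A) for the 3×3 matrix.
p(s) = s^3 - 7s^2 + 26s - 35.
(Check: constant term = det(-A) = (-1)^3 det A = -35; coefficient of s^2 = -tr A = -7.)
The coefficient of s is 26.

26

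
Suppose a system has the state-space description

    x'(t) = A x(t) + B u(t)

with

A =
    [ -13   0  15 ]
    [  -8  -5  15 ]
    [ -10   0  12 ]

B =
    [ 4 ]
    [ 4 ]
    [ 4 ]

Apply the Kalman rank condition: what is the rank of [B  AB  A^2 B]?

AB = [[8], [8], [8]]
A^2B = [[16], [16], [16]]
Controllability matrix C = [B  AB  A^2B] = [[4, 8, 16], [4, 8, 16], [4, 8, 16]]
Every column of C is a scalar multiple of column 1 = [4, 4, 4] (multipliers 1, 2, 4), so the columns span a one-dimensional space.
C ≠ 0, hence rank(C) = 1.
rank(C) = 1 < n = 3, so the pair (A, B) is not completely controllable.

1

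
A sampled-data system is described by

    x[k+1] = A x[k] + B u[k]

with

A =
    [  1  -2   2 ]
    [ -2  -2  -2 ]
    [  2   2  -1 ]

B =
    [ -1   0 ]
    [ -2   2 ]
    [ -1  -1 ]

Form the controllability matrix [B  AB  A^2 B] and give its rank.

AB = [[1, -6], [8, -2], [-5, 5]]
A^2B = [[-25, 8], [-8, 6], [23, -21]]
Controllability matrix C = [B  AB  A^2B] = [[-1, 0, 1, -6, -25, 8], [-2, 2, 8, -2, -8, 6], [-1, -1, -5, 5, 23, -21]]
Take the 3×3 submatrix of C formed by columns 1, 2, 3: [[-1, 0, 1], [-2, 2, 8], [-1, -1, -5]]. Its determinant is (-1)·(2·(-5) - 8·(-1)) - 0·((-2)·(-5) - 8·(-1)) + 1·((-2)·(-1) - 2·(-1)) = (-1)·(-2) - 0·18 + 1·4 = 6 ≠ 0.
So rank(C) ≥ 3; since C has 3 rows, rank(C) = 3.
rank(C) = 3 = n, so the pair (A, B) is completely controllable.

3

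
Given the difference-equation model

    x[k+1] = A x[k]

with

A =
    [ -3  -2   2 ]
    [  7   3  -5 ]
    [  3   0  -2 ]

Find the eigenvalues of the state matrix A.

-2, -1, 1

det(zI - A) = z^3 - (tr A)z^2 + (M11 + M22 + M33)z - det A, where Mii is the 2×2 principal minor of A obtained by deleting row i and column i.
tr A = (-3) + 3 + (-2) = -2; M11 = 3·(-2) - (-5)·0 = -6 - 0 = -6; M22 = (-3)·(-2) - 2·3 = 6 - 6 = 0; M33 = (-3)·3 - (-2)·7 = -9 - (-14) = 5; sum of minors = -1.
det A = (-3)·(3·(-2) - (-5)·0) - (-2)·(7·(-2) - (-5)·3) + 2·(7·0 - 3·3) = (-3)·(-6) - (-2)·1 + 2·(-9) = 2.
So p(z) = det(zI - A) = z^3 + 2z^2 - z - 2.
Rational-root test: any integer root divides -2. Testing small divisors, z = -1 works: p(-1) = -1 + 2 + 1 + (-2) = 0, so (z + 1) is a factor.
Dividing, p(z) = (z + 1)(z^2 + z - 2).
Factor z^2 + z - 2: two numbers with sum -1 and product -2 are 1 and -2, so z^2 + z - 2 = (z - 1)(z + 2).
Hence p(z) = (z - 1) (z + 1) (z + 2), with roots -2, -1, 1.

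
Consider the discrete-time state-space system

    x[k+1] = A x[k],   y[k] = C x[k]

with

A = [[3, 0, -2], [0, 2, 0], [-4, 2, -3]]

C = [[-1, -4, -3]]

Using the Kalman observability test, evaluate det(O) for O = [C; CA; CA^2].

-992

CA = [[9, -14, 11]]
CA^2 = [[-17, -6, -51]]
Observability matrix O = [C; CA; CA^2] = [[-1, -4, -3], [9, -14, 11], [-17, -6, -51]]
Expanding along the first row, det(O) = (-1)·((-14)·(-51) - 11·(-6)) - (-4)·(9·(-51) - 11·(-17)) + (-3)·(9·(-6) - (-14)·(-17)) = (-1)·780 - (-4)·(-272) + (-3)·(-292) = -992
Since det(O) ≠ 0, rank(O) = 3 and the system is completely observable.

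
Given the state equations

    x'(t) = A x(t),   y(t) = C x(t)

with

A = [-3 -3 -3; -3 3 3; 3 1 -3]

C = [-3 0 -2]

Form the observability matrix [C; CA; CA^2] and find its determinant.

1956

CA = [[3, 7, 15]]
CA^2 = [[15, 27, -33]]
Observability matrix O = [C; CA; CA^2] = [[-3, 0, -2], [3, 7, 15], [15, 27, -33]]
Expanding along the first row, det(O) = (-3)·(7·(-33) - 15·27) - 0·(3·(-33) - 15·15) + (-2)·(3·27 - 7·15) = (-3)·(-636) - 0·(-324) + (-2)·(-24) = 1956
Since det(O) ≠ 0, rank(O) = 3 and the system is completely observable.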